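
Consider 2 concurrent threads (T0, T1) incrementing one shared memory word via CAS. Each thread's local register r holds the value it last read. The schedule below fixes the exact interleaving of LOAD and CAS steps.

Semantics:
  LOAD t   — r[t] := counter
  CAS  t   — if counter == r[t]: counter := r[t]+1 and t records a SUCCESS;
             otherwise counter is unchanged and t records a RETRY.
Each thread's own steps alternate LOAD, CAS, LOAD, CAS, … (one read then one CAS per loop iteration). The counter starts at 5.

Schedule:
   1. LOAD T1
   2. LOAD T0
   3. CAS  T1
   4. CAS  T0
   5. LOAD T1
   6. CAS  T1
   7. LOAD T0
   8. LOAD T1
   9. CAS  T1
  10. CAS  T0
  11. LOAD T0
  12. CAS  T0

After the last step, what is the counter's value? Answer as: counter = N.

1. LOAD T1 → mem=5 r[T1]=5 [LOAD]
2. LOAD T0 → mem=5 r[T0]=5 [LOAD]
3. CAS T1 → mem=6 r[T1]=5 [OK]
4. CAS T0 → mem=6 r[T0]=5 [RETRY]
5. LOAD T1 → mem=6 r[T1]=6 [LOAD]
6. CAS T1 → mem=7 r[T1]=6 [OK]
7. LOAD T0 → mem=7 r[T0]=7 [LOAD]
8. LOAD T1 → mem=7 r[T1]=7 [LOAD]
9. CAS T1 → mem=8 r[T1]=7 [OK]
10. CAS T0 → mem=8 r[T0]=7 [RETRY]
11. LOAD T0 → mem=8 r[T0]=8 [LOAD]
12. CAS T0 → mem=9 r[T0]=8 [OK]

counter = 9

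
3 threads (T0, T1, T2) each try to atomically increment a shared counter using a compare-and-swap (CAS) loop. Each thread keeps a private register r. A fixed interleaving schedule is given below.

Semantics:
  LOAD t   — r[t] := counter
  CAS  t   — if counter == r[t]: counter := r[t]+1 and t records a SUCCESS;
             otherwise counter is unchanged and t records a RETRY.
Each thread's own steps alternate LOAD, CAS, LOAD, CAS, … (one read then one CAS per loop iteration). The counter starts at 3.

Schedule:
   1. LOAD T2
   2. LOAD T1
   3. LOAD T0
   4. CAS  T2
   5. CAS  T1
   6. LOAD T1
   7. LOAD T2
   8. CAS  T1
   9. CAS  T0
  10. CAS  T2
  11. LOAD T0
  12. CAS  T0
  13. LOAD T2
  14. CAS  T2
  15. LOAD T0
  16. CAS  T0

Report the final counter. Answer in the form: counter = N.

counter = 8

#1 T2 reads 3
#2 T1 reads 3
#3 T0 reads 3
#4 T2 CAS(3→4) writes; counter now 4
#5 T1 CAS(3→4) fails; counter now 4
#6 T1 reads 4
#7 T2 reads 4
#8 T1 CAS(4→5) writes; counter now 5
#9 T0 CAS(3→4) fails; counter now 5
#10 T2 CAS(4→5) fails; counter now 5
#11 T0 reads 5
#12 T0 CAS(5→6) writes; counter now 6
#13 T2 reads 6
#14 T2 CAS(6→7) writes; counter now 7
#15 T0 reads 7
#16 T0 CAS(7→8) writes; counter now 8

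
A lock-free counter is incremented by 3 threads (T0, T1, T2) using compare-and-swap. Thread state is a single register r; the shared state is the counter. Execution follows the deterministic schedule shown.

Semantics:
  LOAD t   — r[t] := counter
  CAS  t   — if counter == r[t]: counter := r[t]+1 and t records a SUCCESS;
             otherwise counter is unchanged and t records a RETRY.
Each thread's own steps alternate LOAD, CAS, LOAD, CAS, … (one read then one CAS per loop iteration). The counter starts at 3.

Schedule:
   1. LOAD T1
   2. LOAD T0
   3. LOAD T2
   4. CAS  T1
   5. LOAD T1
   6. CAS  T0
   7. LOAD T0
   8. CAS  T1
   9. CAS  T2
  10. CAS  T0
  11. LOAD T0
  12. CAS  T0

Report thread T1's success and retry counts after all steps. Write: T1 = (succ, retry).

T1 = (2, 0)

[1] T1.load  rd  (counter 3, T1.r 3)
[2] T0.load  rd  (counter 3, T0.r 3)
[3] T2.load  rd  (counter 3, T2.r 3)
[4] T1.cas  hit  (counter 4, T1.r 3)
[5] T1.load  rd  (counter 4, T1.r 4)
[6] T0.cas  miss  (counter 4, T0.r 3)
[7] T0.load  rd  (counter 4, T0.r 4)
[8] T1.cas  hit  (counter 5, T1.r 4)
[9] T2.cas  miss  (counter 5, T2.r 3)
[10] T0.cas  miss  (counter 5, T0.r 4)
[11] T0.load  rd  (counter 5, T0.r 5)
[12] T0.cas  hit  (counter 6, T0.r 5)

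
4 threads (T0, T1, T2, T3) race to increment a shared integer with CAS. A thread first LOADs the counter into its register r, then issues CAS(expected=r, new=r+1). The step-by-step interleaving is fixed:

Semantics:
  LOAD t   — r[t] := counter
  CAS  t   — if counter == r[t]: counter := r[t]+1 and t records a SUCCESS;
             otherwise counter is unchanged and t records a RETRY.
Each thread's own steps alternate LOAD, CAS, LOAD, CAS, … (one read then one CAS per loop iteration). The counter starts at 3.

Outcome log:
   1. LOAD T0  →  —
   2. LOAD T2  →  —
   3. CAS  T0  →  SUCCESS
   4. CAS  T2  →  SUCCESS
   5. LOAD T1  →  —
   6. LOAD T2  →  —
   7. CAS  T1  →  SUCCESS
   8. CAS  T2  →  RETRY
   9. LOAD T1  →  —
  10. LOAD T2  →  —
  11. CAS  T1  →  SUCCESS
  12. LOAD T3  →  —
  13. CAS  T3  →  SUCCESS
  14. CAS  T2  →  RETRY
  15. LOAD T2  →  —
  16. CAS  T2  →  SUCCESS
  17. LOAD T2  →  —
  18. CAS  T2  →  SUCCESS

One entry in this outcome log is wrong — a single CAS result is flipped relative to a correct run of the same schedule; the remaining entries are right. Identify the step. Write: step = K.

step = 4

Correct run:
#1 T0 reads 3
#2 T2 reads 3
#3 T0 CAS(3→4) writes; counter now 4
#4 T2 CAS(3→4) fails; counter now 4
#5 T1 reads 4
#6 T2 reads 4
#7 T1 CAS(4→5) writes; counter now 5
#8 T2 CAS(4→5) fails; counter now 5
#9 T1 reads 5
#10 T2 reads 5
#11 T1 CAS(5→6) writes; counter now 6
#12 T3 reads 6
#13 T3 CAS(6→7) writes; counter now 7
#14 T2 CAS(5→6) fails; counter now 7
#15 T2 reads 7
#16 T2 CAS(7→8) writes; counter now 8
#17 T2 reads 8
#18 T2 CAS(8→9) writes; counter now 9
Flip is step 4.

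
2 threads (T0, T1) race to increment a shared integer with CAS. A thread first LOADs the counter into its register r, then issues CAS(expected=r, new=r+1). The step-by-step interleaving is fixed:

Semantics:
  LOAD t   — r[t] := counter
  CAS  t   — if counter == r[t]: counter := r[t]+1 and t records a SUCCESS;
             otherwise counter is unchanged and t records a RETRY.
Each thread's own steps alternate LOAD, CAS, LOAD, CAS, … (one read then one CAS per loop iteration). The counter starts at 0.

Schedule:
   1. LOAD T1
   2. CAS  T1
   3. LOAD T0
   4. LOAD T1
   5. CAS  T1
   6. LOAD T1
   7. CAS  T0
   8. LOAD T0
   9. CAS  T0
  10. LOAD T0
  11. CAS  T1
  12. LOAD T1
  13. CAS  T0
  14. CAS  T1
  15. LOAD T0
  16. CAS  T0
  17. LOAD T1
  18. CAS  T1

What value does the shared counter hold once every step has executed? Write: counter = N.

   1) LOAD T1:  M=0  r_T1=0
   2) CAS  T1:  M=1  r_T1=0 ✓
   3) LOAD T0:  M=1  r_T0=1
   4) LOAD T1:  M=1  r_T1=1
   5) CAS  T1:  M=2  r_T1=1 ✓
   6) LOAD T1:  M=2  r_T1=2
   7) CAS  T0:  M=2  r_T0=1 ✗
   8) LOAD T0:  M=2  r_T0=2
   9) CAS  T0:  M=3  r_T0=2 ✓
  10) LOAD T0:  M=3  r_T0=3
  11) CAS  T1:  M=3  r_T1=2 ✗
  12) LOAD T1:  M=3  r_T1=3
  13) CAS  T0:  M=4  r_T0=3 ✓
  14) CAS  T1:  M=4  r_T1=3 ✗
  15) LOAD T0:  M=4  r_T0=4
  16) CAS  T0:  M=5  r_T0=4 ✓
  17) LOAD T1:  M=5  r_T1=5
  18) CAS  T1:  M=6  r_T1=5 ✓

counter = 6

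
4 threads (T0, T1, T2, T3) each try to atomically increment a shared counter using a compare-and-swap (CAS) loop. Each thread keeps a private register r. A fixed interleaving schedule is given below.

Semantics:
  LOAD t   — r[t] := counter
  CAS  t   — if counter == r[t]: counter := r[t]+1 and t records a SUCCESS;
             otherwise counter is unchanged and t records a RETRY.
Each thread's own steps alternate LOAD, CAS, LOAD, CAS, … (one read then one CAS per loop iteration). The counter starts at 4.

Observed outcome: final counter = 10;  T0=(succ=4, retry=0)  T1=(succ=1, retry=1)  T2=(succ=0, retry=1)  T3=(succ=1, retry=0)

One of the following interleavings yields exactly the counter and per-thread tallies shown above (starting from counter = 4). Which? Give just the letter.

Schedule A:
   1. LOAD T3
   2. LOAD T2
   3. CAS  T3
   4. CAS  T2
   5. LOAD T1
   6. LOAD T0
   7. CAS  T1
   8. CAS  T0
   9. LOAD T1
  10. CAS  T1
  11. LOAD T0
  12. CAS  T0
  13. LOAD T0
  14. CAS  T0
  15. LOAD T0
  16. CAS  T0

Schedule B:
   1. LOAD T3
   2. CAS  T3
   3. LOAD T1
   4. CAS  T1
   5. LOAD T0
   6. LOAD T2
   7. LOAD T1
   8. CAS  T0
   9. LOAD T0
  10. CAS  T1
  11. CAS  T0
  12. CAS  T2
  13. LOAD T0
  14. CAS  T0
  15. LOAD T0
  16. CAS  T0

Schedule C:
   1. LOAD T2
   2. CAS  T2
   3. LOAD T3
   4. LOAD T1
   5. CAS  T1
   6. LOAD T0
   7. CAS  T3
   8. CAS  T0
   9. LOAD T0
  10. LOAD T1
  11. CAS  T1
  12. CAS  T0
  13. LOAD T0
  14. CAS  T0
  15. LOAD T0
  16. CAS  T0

B

Run B:
T3 LOAD — after: cnt=4, r=4 — load
T3 CAS — after: cnt=5, r=4 — ok
T1 LOAD — after: cnt=5, r=5 — load
T1 CAS — after: cnt=6, r=5 — ok
T0 LOAD — after: cnt=6, r=6 — load
T2 LOAD — after: cnt=6, r=6 — load
T1 LOAD — after: cnt=6, r=6 — load
T0 CAS — after: cnt=7, r=6 — ok
T0 LOAD — after: cnt=7, r=7 — load
T1 CAS — after: cnt=7, r=6 — retry
T0 CAS — after: cnt=8, r=7 — ok
T2 CAS — after: cnt=8, r=6 — retry
T0 LOAD — after: cnt=8, r=8 — load
T0 CAS — after: cnt=9, r=8 — ok
T0 LOAD — after: cnt=9, r=9 — load
T0 CAS — after: cnt=10, r=9 — ok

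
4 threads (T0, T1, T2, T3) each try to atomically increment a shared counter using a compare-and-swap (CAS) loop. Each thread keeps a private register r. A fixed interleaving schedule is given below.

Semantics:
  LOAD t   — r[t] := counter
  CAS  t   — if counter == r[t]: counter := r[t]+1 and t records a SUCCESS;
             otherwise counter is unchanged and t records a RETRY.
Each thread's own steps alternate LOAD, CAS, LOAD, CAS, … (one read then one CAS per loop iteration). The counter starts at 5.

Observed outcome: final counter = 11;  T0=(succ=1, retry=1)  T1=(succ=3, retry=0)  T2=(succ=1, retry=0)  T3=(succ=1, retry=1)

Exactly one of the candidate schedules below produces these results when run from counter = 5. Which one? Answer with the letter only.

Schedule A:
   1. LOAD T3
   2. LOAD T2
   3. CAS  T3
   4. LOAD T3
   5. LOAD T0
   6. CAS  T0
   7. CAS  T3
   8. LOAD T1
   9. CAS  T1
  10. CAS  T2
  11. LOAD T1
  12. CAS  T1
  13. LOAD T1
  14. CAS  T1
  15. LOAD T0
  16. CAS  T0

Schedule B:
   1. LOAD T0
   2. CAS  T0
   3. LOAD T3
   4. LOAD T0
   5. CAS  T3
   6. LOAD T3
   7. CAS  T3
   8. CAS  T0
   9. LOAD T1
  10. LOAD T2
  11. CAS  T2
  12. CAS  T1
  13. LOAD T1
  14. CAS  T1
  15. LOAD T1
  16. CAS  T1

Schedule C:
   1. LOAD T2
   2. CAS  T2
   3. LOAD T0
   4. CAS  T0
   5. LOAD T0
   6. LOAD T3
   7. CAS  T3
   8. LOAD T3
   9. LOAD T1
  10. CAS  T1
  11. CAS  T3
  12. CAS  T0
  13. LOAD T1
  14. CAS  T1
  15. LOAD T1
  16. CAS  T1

C

Tracing schedule C:
   1) LOAD T2:  M=5  r_T2=5
   2) CAS  T2:  M=6  r_T2=5 ✓
   3) LOAD T0:  M=6  r_T0=6
   4) CAS  T0:  M=7  r_T0=6 ✓
   5) LOAD T0:  M=7  r_T0=7
   6) LOAD T3:  M=7  r_T3=7
   7) CAS  T3:  M=8  r_T3=7 ✓
   8) LOAD T3:  M=8  r_T3=8
   9) LOAD T1:  M=8  r_T1=8
  10) CAS  T1:  M=9  r_T1=8 ✓
  11) CAS  T3:  M=9  r_T3=8 ✗
  12) CAS  T0:  M=9  r_T0=7 ✗
  13) LOAD T1:  M=9  r_T1=9
  14) CAS  T1:  M=10  r_T1=9 ✓
  15) LOAD T1:  M=10  r_T1=10
  16) CAS  T1:  M=11  r_T1=10 ✓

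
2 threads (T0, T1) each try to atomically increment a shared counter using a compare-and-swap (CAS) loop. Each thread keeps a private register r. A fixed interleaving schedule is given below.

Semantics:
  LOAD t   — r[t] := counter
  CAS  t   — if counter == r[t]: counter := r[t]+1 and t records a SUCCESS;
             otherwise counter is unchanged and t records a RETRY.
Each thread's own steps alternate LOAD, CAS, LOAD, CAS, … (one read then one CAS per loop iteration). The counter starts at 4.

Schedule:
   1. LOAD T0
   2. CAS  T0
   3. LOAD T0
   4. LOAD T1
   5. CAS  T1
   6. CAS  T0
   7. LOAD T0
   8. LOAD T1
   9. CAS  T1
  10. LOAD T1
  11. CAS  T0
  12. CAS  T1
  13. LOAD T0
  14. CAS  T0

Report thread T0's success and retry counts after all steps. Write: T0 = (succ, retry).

T0 = (2, 2)

[1] T0.load  rd  (counter 4, T0.r 4)
[2] T0.cas  hit  (counter 5, T0.r 4)
[3] T0.load  rd  (counter 5, T0.r 5)
[4] T1.load  rd  (counter 5, T1.r 5)
[5] T1.cas  hit  (counter 6, T1.r 5)
[6] T0.cas  miss  (counter 6, T0.r 5)
[7] T0.load  rd  (counter 6, T0.r 6)
[8] T1.load  rd  (counter 6, T1.r 6)
[9] T1.cas  hit  (counter 7, T1.r 6)
[10] T1.load  rd  (counter 7, T1.r 7)
[11] T0.cas  miss  (counter 7, T0.r 6)
[12] T1.cas  hit  (counter 8, T1.r 7)
[13] T0.load  rd  (counter 8, T0.r 8)
[14] T0.cas  hit  (counter 9, T0.r 8)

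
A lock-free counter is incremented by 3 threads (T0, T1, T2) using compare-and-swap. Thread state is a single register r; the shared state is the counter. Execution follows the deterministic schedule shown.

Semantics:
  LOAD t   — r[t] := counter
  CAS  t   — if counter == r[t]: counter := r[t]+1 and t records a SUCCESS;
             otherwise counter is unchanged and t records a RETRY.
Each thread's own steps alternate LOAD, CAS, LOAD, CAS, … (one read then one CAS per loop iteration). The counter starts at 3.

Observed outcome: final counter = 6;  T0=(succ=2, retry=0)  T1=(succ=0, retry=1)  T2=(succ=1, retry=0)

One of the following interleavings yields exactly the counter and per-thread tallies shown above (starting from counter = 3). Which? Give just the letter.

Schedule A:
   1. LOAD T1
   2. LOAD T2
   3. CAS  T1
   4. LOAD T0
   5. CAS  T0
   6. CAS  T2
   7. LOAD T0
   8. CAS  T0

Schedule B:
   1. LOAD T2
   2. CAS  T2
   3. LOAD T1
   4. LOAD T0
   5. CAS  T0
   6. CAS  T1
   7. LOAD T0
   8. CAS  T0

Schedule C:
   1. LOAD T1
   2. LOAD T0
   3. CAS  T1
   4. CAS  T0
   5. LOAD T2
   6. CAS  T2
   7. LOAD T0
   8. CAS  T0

B

Simulating candidate B:
[1] T2.load  rd  (counter 3, T2.r 3)
[2] T2.cas  hit  (counter 4, T2.r 3)
[3] T1.load  rd  (counter 4, T1.r 4)
[4] T0.load  rd  (counter 4, T0.r 4)
[5] T0.cas  hit  (counter 5, T0.r 4)
[6] T1.cas  miss  (counter 5, T1.r 4)
[7] T0.load  rd  (counter 5, T0.r 5)
[8] T0.cas  hit  (counter 6, T0.r 5)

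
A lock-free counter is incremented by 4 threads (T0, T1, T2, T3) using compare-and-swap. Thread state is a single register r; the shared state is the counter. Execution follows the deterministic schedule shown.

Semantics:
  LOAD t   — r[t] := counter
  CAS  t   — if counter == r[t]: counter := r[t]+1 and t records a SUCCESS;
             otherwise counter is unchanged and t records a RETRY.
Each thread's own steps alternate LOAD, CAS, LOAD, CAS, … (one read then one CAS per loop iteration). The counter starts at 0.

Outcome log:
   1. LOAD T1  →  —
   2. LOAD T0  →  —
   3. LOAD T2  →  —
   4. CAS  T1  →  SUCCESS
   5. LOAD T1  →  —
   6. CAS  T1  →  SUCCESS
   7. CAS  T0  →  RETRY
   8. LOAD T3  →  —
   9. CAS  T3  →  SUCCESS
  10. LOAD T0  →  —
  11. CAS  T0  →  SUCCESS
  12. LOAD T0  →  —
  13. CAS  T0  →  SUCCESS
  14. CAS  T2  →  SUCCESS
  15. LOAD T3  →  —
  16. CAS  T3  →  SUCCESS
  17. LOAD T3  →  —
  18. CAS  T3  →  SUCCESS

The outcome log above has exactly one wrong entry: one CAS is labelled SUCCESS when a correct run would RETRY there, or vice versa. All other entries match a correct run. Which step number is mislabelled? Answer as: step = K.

Reference trace:
#1 T1 reads 0
#2 T0 reads 0
#3 T2 reads 0
#4 T1 CAS(0→1) writes; counter now 1
#5 T1 reads 1
#6 T1 CAS(1→2) writes; counter now 2
#7 T0 CAS(0→1) fails; counter now 2
#8 T3 reads 2
#9 T3 CAS(2→3) writes; counter now 3
#10 T0 reads 3
#11 T0 CAS(3→4) writes; counter now 4
#12 T0 reads 4
#13 T0 CAS(4→5) writes; counter now 5
#14 T2 CAS(0→1) fails; counter now 5
#15 T3 reads 5
#16 T3 CAS(5→6) writes; counter now 6
#17 T3 reads 6
#18 T3 CAS(6→7) writes; counter now 7
Flip is step 14.

step = 14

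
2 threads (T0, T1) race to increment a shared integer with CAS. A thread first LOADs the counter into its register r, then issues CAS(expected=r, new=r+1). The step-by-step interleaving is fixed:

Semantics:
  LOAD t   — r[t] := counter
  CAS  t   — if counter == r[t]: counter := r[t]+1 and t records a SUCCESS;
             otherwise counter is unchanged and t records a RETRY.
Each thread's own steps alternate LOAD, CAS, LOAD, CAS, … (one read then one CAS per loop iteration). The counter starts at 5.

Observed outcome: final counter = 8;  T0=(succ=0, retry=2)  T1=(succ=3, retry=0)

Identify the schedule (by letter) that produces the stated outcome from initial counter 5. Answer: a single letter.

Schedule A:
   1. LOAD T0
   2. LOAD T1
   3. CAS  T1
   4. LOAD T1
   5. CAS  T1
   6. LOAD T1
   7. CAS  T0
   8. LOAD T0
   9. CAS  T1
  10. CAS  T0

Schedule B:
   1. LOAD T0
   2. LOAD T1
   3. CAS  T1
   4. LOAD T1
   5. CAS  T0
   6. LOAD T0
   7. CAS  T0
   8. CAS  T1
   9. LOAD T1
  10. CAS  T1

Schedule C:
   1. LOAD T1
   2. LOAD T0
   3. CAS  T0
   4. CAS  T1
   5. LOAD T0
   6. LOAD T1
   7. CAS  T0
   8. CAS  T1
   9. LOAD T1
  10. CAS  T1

A

Tracing schedule A:
#1 T0 reads 5
#2 T1 reads 5
#3 T1 CAS(5→6) writes; counter now 6
#4 T1 reads 6
#5 T1 CAS(6→7) writes; counter now 7
#6 T1 reads 7
#7 T0 CAS(5→6) fails; counter now 7
#8 T0 reads 7
#9 T1 CAS(7→8) writes; counter now 8
#10 T0 CAS(7→8) fails; counter now 8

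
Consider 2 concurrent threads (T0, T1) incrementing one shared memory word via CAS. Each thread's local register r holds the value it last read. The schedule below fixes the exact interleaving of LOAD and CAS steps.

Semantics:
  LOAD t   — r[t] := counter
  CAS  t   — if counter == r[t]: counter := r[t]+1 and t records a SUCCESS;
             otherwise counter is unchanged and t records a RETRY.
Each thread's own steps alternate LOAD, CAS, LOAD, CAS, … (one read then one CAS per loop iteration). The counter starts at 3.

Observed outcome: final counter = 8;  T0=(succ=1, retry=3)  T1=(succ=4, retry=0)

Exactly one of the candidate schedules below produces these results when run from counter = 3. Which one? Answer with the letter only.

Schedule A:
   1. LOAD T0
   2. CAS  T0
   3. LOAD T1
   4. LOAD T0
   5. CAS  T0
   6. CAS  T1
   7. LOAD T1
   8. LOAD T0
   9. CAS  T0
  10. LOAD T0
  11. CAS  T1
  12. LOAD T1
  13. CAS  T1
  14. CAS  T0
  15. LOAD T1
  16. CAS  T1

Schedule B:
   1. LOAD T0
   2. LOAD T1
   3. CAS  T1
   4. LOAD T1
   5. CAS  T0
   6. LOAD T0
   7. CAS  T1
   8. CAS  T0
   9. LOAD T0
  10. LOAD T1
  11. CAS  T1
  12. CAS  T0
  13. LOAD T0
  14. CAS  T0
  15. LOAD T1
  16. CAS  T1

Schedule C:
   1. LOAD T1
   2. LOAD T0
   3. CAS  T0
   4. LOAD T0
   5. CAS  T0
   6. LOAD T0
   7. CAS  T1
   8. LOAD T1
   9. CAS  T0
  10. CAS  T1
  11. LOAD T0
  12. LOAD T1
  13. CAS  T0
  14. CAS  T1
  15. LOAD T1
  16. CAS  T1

B

Tracing schedule B:
step 1: T0 LOAD ⇒ load; ctr=3 reg=3
step 2: T1 LOAD ⇒ load; ctr=3 reg=3
step 3: T1 CAS ⇒ ok; ctr=4 reg=3
step 4: T1 LOAD ⇒ load; ctr=4 reg=4
step 5: T0 CAS ⇒ retry; ctr=4 reg=3
step 6: T0 LOAD ⇒ load; ctr=4 reg=4
step 7: T1 CAS ⇒ ok; ctr=5 reg=4
step 8: T0 CAS ⇒ retry; ctr=5 reg=4
step 9: T0 LOAD ⇒ load; ctr=5 reg=5
step 10: T1 LOAD ⇒ load; ctr=5 reg=5
step 11: T1 CAS ⇒ ok; ctr=6 reg=5
step 12: T0 CAS ⇒ retry; ctr=6 reg=5
step 13: T0 LOAD ⇒ load; ctr=6 reg=6
step 14: T0 CAS ⇒ ok; ctr=7 reg=6
step 15: T1 LOAD ⇒ load; ctr=7 reg=7
step 16: T1 CAS ⇒ ok; ctr=8 reg=7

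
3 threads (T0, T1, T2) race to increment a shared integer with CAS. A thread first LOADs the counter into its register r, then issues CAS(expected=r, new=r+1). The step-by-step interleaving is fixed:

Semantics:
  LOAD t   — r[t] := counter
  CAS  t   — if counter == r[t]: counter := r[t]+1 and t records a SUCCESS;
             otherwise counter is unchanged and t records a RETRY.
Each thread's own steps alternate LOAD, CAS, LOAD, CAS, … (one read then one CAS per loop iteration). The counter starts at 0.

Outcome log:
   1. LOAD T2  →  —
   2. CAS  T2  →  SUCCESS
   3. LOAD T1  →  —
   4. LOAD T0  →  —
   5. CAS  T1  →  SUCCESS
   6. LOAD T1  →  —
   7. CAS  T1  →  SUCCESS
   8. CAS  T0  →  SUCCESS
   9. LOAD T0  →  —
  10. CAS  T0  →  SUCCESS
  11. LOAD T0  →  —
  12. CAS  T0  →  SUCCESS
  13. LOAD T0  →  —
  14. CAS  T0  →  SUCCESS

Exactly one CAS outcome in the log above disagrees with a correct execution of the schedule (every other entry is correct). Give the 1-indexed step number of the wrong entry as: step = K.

step = 8

Re-executing:
#1 T2 reads 0
#2 T2 CAS(0→1) writes; counter now 1
#3 T1 reads 1
#4 T0 reads 1
#5 T1 CAS(1→2) writes; counter now 2
#6 T1 reads 2
#7 T1 CAS(2→3) writes; counter now 3
#8 T0 CAS(1→2) fails; counter now 3
#9 T0 reads 3
#10 T0 CAS(3→4) writes; counter now 4
#11 T0 reads 4
#12 T0 CAS(4→5) writes; counter now 5
#13 T0 reads 5
#14 T0 CAS(5→6) writes; counter now 6
Mismatch at 8.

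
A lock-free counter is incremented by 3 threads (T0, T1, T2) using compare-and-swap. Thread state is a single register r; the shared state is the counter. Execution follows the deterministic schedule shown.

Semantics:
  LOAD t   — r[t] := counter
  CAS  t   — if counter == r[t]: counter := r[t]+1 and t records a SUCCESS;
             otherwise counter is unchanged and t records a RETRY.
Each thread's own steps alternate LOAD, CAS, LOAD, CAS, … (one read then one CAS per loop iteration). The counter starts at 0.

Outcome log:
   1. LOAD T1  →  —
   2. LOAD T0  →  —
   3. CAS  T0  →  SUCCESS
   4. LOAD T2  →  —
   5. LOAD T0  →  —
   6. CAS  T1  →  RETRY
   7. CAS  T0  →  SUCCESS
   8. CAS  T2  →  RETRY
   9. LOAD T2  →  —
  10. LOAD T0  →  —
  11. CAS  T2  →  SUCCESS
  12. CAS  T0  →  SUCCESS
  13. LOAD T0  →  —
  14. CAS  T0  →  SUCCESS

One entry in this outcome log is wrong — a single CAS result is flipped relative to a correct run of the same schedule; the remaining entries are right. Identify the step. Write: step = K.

step = 12

Correct run:
#1 T1 reads 0
#2 T0 reads 0
#3 T0 CAS(0→1) writes; counter now 1
#4 T2 reads 1
#5 T0 reads 1
#6 T1 CAS(0→1) fails; counter now 1
#7 T0 CAS(1→2) writes; counter now 2
#8 T2 CAS(1→2) fails; counter now 2
#9 T2 reads 2
#10 T0 reads 2
#11 T2 CAS(2→3) writes; counter now 3
#12 T0 CAS(2→3) fails; counter now 3
#13 T0 reads 3
#14 T0 CAS(3→4) writes; counter now 4
Flip is step 12.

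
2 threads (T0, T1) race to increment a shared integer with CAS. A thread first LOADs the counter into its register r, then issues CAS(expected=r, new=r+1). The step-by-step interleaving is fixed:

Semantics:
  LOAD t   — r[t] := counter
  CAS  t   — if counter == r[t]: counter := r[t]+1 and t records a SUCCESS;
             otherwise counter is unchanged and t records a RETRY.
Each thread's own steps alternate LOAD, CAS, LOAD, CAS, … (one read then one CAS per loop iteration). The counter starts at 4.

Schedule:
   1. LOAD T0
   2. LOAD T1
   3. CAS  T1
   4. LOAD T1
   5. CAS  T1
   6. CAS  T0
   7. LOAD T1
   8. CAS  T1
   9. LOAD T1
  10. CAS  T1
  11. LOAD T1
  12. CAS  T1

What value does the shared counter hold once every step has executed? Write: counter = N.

counter = 9

1. LOAD T0 → mem=4 r[T0]=4 [LOAD]
2. LOAD T1 → mem=4 r[T1]=4 [LOAD]
3. CAS T1 → mem=5 r[T1]=4 [OK]
4. LOAD T1 → mem=5 r[T1]=5 [LOAD]
5. CAS T1 → mem=6 r[T1]=5 [OK]
6. CAS T0 → mem=6 r[T0]=4 [RETRY]
7. LOAD T1 → mem=6 r[T1]=6 [LOAD]
8. CAS T1 → mem=7 r[T1]=6 [OK]
9. LOAD T1 → mem=7 r[T1]=7 [LOAD]
10. CAS T1 → mem=8 r[T1]=7 [OK]
11. LOAD T1 → mem=8 r[T1]=8 [LOAD]
12. CAS T1 → mem=9 r[T1]=8 [OK]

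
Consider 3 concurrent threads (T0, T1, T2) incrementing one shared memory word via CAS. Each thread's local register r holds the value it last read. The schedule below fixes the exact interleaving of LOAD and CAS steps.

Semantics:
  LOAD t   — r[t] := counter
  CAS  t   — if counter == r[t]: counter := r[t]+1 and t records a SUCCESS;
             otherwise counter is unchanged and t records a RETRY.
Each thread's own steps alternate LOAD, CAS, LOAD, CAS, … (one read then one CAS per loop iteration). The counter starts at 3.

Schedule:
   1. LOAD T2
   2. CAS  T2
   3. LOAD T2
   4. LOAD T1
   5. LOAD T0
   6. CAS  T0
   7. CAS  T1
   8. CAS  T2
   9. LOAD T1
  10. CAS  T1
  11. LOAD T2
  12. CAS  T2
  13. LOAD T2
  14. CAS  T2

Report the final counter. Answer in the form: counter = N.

counter = 8

   1) LOAD T2:  M=3  r_T2=3
   2) CAS  T2:  M=4  r_T2=3 ✓
   3) LOAD T2:  M=4  r_T2=4
   4) LOAD T1:  M=4  r_T1=4
   5) LOAD T0:  M=4  r_T0=4
   6) CAS  T0:  M=5  r_T0=4 ✓
   7) CAS  T1:  M=5  r_T1=4 ✗
   8) CAS  T2:  M=5  r_T2=4 ✗
   9) LOAD T1:  M=5  r_T1=5
  10) CAS  T1:  M=6  r_T1=5 ✓
  11) LOAD T2:  M=6  r_T2=6
  12) CAS  T2:  M=7  r_T2=6 ✓
  13) LOAD T2:  M=7  r_T2=7
  14) CAS  T2:  M=8  r_T2=7 ✓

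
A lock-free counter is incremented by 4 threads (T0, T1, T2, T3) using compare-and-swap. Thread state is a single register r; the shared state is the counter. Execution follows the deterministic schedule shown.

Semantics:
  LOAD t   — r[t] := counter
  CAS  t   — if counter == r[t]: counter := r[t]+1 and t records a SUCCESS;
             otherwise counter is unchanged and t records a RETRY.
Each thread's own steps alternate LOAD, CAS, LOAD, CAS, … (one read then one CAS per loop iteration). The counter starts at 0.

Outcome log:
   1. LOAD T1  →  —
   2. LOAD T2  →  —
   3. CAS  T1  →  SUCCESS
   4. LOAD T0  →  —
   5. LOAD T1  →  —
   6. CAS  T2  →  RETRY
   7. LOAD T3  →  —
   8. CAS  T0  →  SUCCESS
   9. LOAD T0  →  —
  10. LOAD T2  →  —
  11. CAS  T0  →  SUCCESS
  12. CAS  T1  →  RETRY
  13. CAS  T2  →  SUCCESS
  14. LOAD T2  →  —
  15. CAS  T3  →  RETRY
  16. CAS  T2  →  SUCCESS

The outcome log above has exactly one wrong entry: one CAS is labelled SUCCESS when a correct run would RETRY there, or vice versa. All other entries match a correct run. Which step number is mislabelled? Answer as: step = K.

Re-executing:
step 1: T1 LOAD ⇒ load; ctr=0 reg=0
step 2: T2 LOAD ⇒ load; ctr=0 reg=0
step 3: T1 CAS ⇒ ok; ctr=1 reg=0
step 4: T0 LOAD ⇒ load; ctr=1 reg=1
step 5: T1 LOAD ⇒ load; ctr=1 reg=1
step 6: T2 CAS ⇒ retry; ctr=1 reg=0
step 7: T3 LOAD ⇒ load; ctr=1 reg=1
step 8: T0 CAS ⇒ ok; ctr=2 reg=1
step 9: T0 LOAD ⇒ load; ctr=2 reg=2
step 10: T2 LOAD ⇒ load; ctr=2 reg=2
step 11: T0 CAS ⇒ ok; ctr=3 reg=2
step 12: T1 CAS ⇒ retry; ctr=3 reg=1
step 13: T2 CAS ⇒ retry; ctr=3 reg=2
step 14: T2 LOAD ⇒ load; ctr=3 reg=3
step 15: T3 CAS ⇒ retry; ctr=3 reg=1
step 16: T2 CAS ⇒ ok; ctr=4 reg=3
Flip is step 13.

step = 13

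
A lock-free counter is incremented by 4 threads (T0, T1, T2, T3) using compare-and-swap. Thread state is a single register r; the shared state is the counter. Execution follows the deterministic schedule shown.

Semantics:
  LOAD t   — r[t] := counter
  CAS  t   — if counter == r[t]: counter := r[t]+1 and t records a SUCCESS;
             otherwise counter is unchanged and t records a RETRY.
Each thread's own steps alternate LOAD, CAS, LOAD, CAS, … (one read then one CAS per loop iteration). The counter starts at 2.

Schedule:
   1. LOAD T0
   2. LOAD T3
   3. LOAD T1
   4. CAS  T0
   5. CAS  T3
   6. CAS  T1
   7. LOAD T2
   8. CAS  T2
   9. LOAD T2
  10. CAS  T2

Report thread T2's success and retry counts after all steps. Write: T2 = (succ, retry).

T2 = (2, 0)

step 1: T0 LOAD ⇒ load; ctr=2 reg=2
step 2: T3 LOAD ⇒ load; ctr=2 reg=2
step 3: T1 LOAD ⇒ load; ctr=2 reg=2
step 4: T0 CAS ⇒ ok; ctr=3 reg=2
step 5: T3 CAS ⇒ retry; ctr=3 reg=2
step 6: T1 CAS ⇒ retry; ctr=3 reg=2
step 7: T2 LOAD ⇒ load; ctr=3 reg=3
step 8: T2 CAS ⇒ ok; ctr=4 reg=3
step 9: T2 LOAD ⇒ load; ctr=4 reg=4
step 10: T2 CAS ⇒ ok; ctr=5 reg=4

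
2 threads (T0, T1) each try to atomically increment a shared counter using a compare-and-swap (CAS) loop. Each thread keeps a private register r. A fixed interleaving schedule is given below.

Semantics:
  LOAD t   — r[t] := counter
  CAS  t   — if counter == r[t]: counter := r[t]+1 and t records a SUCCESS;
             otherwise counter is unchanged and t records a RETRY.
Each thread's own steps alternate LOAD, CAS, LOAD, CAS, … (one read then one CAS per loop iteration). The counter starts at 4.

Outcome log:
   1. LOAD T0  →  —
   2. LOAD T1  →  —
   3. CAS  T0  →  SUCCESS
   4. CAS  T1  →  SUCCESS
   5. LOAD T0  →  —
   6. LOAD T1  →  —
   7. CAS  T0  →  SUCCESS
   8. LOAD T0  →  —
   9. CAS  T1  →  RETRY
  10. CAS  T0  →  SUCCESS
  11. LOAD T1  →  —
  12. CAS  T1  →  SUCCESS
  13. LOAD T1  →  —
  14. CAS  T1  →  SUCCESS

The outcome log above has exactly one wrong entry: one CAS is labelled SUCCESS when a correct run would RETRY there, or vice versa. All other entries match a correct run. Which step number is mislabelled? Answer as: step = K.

Reference trace:
T0 LOAD — after: cnt=4, r=4 — load
T1 LOAD — after: cnt=4, r=4 — load
T0 CAS — after: cnt=5, r=4 — ok
T1 CAS — after: cnt=5, r=4 — retry
T0 LOAD — after: cnt=5, r=5 — load
T1 LOAD — after: cnt=5, r=5 — load
T0 CAS — after: cnt=6, r=5 — ok
T0 LOAD — after: cnt=6, r=6 — load
T1 CAS — after: cnt=6, r=5 — retry
T0 CAS — after: cnt=7, r=6 — ok
T1 LOAD — after: cnt=7, r=7 — load
T1 CAS — after: cnt=8, r=7 — ok
T1 LOAD — after: cnt=8, r=8 — load
T1 CAS — after: cnt=9, r=8 — ok
Log disagrees first at step 4.

step = 4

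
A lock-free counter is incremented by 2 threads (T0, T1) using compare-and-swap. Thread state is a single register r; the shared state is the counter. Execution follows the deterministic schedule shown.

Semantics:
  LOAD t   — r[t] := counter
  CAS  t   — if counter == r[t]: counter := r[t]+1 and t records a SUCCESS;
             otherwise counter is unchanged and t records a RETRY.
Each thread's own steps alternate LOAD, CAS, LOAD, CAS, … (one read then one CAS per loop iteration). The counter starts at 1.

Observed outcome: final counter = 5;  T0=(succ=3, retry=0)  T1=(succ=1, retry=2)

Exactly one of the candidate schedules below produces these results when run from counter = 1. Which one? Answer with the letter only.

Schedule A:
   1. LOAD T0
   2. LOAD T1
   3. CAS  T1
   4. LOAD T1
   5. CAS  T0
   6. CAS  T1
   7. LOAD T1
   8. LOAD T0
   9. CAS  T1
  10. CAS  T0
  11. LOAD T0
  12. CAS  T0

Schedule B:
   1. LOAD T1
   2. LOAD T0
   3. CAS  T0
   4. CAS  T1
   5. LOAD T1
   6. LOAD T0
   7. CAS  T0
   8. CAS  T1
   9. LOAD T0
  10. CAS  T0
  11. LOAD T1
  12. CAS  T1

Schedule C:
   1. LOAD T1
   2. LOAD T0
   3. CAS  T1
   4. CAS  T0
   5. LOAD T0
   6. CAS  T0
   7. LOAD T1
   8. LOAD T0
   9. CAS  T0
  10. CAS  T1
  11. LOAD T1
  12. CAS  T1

Simulating candidate B:
T1 LOAD — after: cnt=1, r=1 — load
T0 LOAD — after: cnt=1, r=1 — load
T0 CAS — after: cnt=2, r=1 — ok
T1 CAS — after: cnt=2, r=1 — retry
T1 LOAD — after: cnt=2, r=2 — load
T0 LOAD — after: cnt=2, r=2 — load
T0 CAS — after: cnt=3, r=2 — ok
T1 CAS — after: cnt=3, r=2 — retry
T0 LOAD — after: cnt=3, r=3 — load
T0 CAS — after: cnt=4, r=3 — ok
T1 LOAD — after: cnt=4, r=4 — load
T1 CAS — after: cnt=5, r=4 — ok

B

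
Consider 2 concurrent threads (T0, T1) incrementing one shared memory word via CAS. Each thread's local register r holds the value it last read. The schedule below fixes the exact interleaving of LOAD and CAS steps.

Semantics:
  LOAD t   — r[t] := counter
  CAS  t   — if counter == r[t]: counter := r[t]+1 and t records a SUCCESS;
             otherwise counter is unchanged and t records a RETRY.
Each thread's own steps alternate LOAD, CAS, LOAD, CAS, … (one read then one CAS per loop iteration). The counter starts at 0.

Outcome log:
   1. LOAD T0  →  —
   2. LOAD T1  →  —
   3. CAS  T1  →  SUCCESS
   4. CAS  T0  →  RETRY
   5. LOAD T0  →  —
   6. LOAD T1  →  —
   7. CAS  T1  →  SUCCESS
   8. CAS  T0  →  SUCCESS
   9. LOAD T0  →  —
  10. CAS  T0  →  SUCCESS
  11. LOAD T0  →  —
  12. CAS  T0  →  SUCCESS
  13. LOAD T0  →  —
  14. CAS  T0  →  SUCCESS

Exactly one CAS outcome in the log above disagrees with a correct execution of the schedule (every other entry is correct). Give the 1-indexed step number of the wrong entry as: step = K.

Correct run:
   1) LOAD T0:  M=0  r_T0=0
   2) LOAD T1:  M=0  r_T1=0
   3) CAS  T1:  M=1  r_T1=0 ✓
   4) CAS  T0:  M=1  r_T0=0 ✗
   5) LOAD T0:  M=1  r_T0=1
   6) LOAD T1:  M=1  r_T1=1
   7) CAS  T1:  M=2  r_T1=1 ✓
   8) CAS  T0:  M=2  r_T0=1 ✗
   9) LOAD T0:  M=2  r_T0=2
  10) CAS  T0:  M=3  r_T0=2 ✓
  11) LOAD T0:  M=3  r_T0=3
  12) CAS  T0:  M=4  r_T0=3 ✓
  13) LOAD T0:  M=4  r_T0=4
  14) CAS  T0:  M=5  r_T0=4 ✓
Mismatch at 8.

step = 8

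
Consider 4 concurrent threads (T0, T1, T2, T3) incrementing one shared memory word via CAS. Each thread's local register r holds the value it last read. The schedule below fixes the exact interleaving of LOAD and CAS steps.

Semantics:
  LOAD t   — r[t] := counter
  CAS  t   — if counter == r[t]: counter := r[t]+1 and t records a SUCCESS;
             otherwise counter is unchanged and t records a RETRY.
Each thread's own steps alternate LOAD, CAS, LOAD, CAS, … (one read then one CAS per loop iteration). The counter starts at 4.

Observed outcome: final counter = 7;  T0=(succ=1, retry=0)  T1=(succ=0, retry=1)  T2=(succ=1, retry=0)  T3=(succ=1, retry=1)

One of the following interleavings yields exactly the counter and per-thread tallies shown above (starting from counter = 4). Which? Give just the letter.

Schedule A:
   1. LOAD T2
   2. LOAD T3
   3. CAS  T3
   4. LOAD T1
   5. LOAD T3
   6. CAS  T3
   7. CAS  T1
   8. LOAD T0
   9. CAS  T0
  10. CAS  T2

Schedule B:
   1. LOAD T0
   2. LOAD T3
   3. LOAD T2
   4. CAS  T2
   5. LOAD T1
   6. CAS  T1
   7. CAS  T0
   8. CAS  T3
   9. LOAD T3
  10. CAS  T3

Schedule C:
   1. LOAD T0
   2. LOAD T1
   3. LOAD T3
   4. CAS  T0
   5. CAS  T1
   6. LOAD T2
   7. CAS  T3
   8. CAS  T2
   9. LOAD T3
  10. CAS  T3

C

Tracing schedule C:
#1 T0 reads 4
#2 T1 reads 4
#3 T3 reads 4
#4 T0 CAS(4→5) writes; counter now 5
#5 T1 CAS(4→5) fails; counter now 5
#6 T2 reads 5
#7 T3 CAS(4→5) fails; counter now 5
#8 T2 CAS(5→6) writes; counter now 6
#9 T3 reads 6
#10 T3 CAS(6→7) writes; counter now 7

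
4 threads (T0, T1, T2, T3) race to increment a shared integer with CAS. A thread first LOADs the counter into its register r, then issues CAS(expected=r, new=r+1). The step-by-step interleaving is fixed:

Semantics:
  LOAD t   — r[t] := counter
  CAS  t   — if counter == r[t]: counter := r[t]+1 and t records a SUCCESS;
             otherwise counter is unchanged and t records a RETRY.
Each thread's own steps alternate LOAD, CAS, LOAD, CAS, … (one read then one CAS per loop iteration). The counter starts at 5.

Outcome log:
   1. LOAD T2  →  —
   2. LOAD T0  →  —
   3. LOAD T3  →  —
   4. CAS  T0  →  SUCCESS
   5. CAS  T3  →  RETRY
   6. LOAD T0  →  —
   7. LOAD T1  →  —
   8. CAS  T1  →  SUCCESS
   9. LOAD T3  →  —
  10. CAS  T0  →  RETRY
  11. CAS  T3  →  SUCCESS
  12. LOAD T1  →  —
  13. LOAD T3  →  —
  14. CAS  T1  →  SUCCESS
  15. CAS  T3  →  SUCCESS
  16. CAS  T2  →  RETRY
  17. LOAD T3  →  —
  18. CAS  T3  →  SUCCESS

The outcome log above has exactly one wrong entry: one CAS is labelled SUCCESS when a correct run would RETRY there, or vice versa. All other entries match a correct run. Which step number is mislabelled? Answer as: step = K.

step = 15

Reference trace:
#1 T2 reads 5
#2 T0 reads 5
#3 T3 reads 5
#4 T0 CAS(5→6) writes; counter now 6
#5 T3 CAS(5→6) fails; counter now 6
#6 T0 reads 6
#7 T1 reads 6
#8 T1 CAS(6→7) writes; counter now 7
#9 T3 reads 7
#10 T0 CAS(6→7) fails; counter now 7
#11 T3 CAS(7→8) writes; counter now 8
#12 T1 reads 8
#13 T3 reads 8
#14 T1 CAS(8→9) writes; counter now 9
#15 T3 CAS(8→9) fails; counter now 9
#16 T2 CAS(5→6) fails; counter now 9
#17 T3 reads 9
#18 T3 CAS(9→10) writes; counter now 10
Mismatch at 15.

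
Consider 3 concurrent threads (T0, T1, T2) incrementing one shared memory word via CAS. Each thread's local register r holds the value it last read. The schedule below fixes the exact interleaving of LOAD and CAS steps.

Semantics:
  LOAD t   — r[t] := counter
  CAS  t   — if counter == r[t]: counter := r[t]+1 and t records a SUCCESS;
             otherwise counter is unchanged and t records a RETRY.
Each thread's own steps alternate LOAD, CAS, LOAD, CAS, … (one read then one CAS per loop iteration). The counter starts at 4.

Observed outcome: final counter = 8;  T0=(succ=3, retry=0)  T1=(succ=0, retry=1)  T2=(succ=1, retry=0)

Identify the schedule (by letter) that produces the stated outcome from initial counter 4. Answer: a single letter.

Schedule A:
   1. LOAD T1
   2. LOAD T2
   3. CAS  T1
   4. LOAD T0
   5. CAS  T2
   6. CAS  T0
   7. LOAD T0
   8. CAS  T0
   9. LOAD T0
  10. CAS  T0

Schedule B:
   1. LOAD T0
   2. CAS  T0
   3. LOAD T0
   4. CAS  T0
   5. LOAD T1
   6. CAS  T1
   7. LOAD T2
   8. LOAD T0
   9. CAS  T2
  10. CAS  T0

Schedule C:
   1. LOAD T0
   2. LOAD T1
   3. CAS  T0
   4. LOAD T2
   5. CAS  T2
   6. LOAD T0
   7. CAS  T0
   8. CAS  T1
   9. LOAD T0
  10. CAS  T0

C

Simulating candidate C:
step 1: T0 LOAD ⇒ load; ctr=4 reg=4
step 2: T1 LOAD ⇒ load; ctr=4 reg=4
step 3: T0 CAS ⇒ ok; ctr=5 reg=4
step 4: T2 LOAD ⇒ load; ctr=5 reg=5
step 5: T2 CAS ⇒ ok; ctr=6 reg=5
step 6: T0 LOAD ⇒ load; ctr=6 reg=6
step 7: T0 CAS ⇒ ok; ctr=7 reg=6
step 8: T1 CAS ⇒ retry; ctr=7 reg=4
step 9: T0 LOAD ⇒ load; ctr=7 reg=7
step 10: T0 CAS ⇒ ok; ctr=8 reg=7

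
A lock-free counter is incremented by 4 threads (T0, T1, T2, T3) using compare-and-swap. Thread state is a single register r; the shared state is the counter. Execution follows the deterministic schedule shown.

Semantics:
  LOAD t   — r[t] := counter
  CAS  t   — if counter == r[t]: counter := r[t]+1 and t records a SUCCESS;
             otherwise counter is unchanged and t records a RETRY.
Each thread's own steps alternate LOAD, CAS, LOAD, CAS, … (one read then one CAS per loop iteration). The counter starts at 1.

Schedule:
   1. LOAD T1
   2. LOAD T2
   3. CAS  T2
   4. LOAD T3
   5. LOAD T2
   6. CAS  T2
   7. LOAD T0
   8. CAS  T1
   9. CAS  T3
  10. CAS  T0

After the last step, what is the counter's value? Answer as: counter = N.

counter = 4

[1] T1.load  rd  (counter 1, T1.r 1)
[2] T2.load  rd  (counter 1, T2.r 1)
[3] T2.cas  hit  (counter 2, T2.r 1)
[4] T3.load  rd  (counter 2, T3.r 2)
[5] T2.load  rd  (counter 2, T2.r 2)
[6] T2.cas  hit  (counter 3, T2.r 2)
[7] T0.load  rd  (counter 3, T0.r 3)
[8] T1.cas  miss  (counter 3, T1.r 1)
[9] T3.cas  miss  (counter 3, T3.r 2)
[10] T0.cas  hit  (counter 4, T0.r 3)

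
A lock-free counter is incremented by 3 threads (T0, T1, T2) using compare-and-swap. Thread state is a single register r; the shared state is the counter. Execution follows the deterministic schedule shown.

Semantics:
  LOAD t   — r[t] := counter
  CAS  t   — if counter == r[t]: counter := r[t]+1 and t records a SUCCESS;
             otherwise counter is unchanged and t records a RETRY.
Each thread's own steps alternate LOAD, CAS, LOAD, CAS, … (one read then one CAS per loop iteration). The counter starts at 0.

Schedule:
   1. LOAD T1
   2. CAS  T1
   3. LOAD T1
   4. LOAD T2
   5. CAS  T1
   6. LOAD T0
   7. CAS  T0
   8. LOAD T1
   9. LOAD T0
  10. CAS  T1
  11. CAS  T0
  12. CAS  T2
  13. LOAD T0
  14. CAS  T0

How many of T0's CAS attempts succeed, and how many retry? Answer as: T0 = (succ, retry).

T0 = (2, 1)

1. LOAD T1 → mem=0 r[T1]=0 [LOAD]
2. CAS T1 → mem=1 r[T1]=0 [OK]
3. LOAD T1 → mem=1 r[T1]=1 [LOAD]
4. LOAD T2 → mem=1 r[T2]=1 [LOAD]
5. CAS T1 → mem=2 r[T1]=1 [OK]
6. LOAD T0 → mem=2 r[T0]=2 [LOAD]
7. CAS T0 → mem=3 r[T0]=2 [OK]
8. LOAD T1 → mem=3 r[T1]=3 [LOAD]
9. LOAD T0 → mem=3 r[T0]=3 [LOAD]
10. CAS T1 → mem=4 r[T1]=3 [OK]
11. CAS T0 → mem=4 r[T0]=3 [RETRY]
12. CAS T2 → mem=4 r[T2]=1 [RETRY]
13. LOAD T0 → mem=4 r[T0]=4 [LOAD]
14. CAS T0 → mem=5 r[T0]=4 [OK]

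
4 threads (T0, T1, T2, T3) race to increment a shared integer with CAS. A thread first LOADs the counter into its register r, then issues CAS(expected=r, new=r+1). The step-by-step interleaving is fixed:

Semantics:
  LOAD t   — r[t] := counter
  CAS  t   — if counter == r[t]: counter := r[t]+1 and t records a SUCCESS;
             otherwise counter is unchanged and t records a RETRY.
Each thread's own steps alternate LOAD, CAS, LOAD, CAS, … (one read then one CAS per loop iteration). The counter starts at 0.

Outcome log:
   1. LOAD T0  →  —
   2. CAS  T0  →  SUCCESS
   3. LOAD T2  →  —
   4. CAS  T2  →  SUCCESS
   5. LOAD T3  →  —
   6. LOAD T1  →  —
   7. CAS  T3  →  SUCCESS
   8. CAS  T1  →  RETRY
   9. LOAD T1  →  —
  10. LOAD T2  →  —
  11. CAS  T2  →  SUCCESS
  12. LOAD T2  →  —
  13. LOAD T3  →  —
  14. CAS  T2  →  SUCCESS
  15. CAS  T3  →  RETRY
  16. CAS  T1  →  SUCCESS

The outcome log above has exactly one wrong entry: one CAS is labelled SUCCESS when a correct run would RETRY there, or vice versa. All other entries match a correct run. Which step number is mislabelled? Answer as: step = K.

Re-executing:
   1) LOAD T0:  M=0  r_T0=0
   2) CAS  T0:  M=1  r_T0=0 ✓
   3) LOAD T2:  M=1  r_T2=1
   4) CAS  T2:  M=2  r_T2=1 ✓
   5) LOAD T3:  M=2  r_T3=2
   6) LOAD T1:  M=2  r_T1=2
   7) CAS  T3:  M=3  r_T3=2 ✓
   8) CAS  T1:  M=3  r_T1=2 ✗
   9) LOAD T1:  M=3  r_T1=3
  10) LOAD T2:  M=3  r_T2=3
  11) CAS  T2:  M=4  r_T2=3 ✓
  12) LOAD T2:  M=4  r_T2=4
  13) LOAD T3:  M=4  r_T3=4
  14) CAS  T2:  M=5  r_T2=4 ✓
  15) CAS  T3:  M=5  r_T3=4 ✗
  16) CAS  T1:  M=5  r_T1=3 ✗
Flip is step 16.

step = 16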